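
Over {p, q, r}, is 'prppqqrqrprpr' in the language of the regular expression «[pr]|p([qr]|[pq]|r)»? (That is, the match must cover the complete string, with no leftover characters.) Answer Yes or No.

No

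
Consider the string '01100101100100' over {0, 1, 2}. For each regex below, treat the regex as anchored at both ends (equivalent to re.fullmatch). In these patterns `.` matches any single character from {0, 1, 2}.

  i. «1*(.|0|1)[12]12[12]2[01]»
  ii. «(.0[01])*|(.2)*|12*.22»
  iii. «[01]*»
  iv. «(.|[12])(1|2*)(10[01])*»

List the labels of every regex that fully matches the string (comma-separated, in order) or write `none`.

iii, iv

i → no match
ii → no match
iii → match
iv → match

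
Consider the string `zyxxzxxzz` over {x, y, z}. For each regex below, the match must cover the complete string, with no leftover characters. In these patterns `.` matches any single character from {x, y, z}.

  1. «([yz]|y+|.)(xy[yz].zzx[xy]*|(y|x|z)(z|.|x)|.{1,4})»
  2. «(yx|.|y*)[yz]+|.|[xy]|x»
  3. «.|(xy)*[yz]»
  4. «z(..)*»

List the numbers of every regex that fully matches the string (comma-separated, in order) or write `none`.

4

1 → no match
2 → no match
3 → no match
4 → match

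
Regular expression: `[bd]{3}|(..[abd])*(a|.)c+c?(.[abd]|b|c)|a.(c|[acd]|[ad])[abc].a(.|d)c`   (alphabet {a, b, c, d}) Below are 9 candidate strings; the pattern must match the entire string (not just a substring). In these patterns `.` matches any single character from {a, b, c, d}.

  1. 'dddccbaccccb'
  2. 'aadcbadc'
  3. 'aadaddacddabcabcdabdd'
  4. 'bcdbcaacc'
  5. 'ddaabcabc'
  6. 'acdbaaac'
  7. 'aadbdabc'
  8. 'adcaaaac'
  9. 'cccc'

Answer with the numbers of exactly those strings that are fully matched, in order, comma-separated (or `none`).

1. 'dddccbaccccb' → match
2. 'aadcbadc' → match
3 → no match
4. 'bcdbcaacc' → match
5. 'ddaabcabc' → no match
6. 'acdbaaac' → match
7. 'aadbdabc' → match
8. 'adcaaaac' → match
9. 'cccc' → match

1, 2, 4, 6, 7, 8, 9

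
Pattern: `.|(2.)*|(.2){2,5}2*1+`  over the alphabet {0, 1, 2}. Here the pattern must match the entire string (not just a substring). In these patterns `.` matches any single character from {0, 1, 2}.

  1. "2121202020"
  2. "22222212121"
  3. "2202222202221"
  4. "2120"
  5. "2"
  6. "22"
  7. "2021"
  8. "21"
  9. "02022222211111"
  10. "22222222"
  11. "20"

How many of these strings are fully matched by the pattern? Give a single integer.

11

1 → match
2 → match
3 → match
4 → match
5 → match
6 → match
7 → match
8 → match
9 → match
10 → match
11 → match
Total matched: 11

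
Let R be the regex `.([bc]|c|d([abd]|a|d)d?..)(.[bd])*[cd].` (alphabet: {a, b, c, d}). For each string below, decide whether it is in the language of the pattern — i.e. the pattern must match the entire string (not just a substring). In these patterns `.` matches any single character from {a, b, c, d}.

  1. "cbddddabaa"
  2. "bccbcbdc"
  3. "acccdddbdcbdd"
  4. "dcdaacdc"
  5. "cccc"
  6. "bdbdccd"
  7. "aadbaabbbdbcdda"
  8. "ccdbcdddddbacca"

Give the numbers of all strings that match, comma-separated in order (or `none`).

1 → no match
2 → match
3 → no match
4 → no match
5 → match
6 → match
7 → no match
8 → no match

2, 5, 6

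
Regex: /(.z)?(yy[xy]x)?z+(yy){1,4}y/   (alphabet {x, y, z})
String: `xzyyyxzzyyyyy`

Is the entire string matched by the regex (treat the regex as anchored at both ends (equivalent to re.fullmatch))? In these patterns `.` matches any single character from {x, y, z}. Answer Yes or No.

Yes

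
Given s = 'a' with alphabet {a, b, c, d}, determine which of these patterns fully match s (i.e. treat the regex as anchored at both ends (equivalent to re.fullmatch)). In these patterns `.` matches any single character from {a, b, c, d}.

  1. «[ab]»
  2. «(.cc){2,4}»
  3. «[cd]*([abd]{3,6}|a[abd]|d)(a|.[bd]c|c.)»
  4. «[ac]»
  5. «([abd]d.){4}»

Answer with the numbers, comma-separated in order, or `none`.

1, 4

1 → match
2 → no match — must end with 'cc'
3 → no match
4 → match
5 → no match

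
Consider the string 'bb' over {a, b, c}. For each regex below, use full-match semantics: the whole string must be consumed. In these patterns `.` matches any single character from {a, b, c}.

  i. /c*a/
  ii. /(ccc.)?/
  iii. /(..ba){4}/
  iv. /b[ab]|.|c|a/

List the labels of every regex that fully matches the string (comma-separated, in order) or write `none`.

iv

i → no match — must end with 'a'
ii → no match
iii → no match — must end with 'ba'
iv → match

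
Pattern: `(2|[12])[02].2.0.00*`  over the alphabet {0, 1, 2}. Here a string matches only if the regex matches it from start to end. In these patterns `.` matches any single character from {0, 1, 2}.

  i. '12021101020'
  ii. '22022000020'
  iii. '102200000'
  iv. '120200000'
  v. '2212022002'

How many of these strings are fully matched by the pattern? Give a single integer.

i → no match
ii → no match
iii → match
iv → match
v → no match
Total matched: 2

2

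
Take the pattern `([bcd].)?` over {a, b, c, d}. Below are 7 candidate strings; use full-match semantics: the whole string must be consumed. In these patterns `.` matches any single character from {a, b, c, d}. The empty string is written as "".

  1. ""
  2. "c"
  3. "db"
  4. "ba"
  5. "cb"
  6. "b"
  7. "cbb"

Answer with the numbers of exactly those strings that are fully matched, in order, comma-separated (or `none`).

1, 3, 4, 5

1 → match
2 → no match
3 → match
4 → match
5 → match
6 → no match
7 → no match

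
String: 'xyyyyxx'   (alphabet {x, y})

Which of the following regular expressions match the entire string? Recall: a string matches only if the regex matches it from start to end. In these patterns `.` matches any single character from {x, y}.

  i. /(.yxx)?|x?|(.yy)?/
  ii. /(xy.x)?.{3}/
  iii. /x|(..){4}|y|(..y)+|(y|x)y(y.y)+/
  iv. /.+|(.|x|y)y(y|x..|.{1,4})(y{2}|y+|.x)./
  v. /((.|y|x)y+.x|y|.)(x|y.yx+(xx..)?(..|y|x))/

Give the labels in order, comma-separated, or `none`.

i → no match
ii → no match
iii → no match
iv → match
v → match

iv, v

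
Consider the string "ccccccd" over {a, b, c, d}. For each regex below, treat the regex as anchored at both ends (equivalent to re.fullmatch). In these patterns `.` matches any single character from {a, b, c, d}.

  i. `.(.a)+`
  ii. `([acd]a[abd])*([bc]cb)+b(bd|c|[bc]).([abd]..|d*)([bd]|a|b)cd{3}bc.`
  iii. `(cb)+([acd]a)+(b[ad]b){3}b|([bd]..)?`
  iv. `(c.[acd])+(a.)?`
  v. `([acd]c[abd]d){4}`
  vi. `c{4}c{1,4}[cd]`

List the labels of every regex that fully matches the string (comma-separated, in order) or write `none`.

vi

i → no match — must end with "a"
ii → no match
iii → no match
iv → no match
v → no match
vi → match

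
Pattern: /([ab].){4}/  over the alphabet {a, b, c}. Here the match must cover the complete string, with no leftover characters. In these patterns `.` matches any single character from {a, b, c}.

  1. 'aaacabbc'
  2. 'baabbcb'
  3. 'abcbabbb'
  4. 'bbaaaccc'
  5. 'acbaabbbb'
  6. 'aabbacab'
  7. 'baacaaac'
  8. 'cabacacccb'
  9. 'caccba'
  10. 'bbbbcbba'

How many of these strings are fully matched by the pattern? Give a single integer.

3

1 → match
2 → no match
3 → no match
4 → no match
5 → no match
6 → match
7 → match
8 → no match
9 → no match
10 → no match
Total matched: 3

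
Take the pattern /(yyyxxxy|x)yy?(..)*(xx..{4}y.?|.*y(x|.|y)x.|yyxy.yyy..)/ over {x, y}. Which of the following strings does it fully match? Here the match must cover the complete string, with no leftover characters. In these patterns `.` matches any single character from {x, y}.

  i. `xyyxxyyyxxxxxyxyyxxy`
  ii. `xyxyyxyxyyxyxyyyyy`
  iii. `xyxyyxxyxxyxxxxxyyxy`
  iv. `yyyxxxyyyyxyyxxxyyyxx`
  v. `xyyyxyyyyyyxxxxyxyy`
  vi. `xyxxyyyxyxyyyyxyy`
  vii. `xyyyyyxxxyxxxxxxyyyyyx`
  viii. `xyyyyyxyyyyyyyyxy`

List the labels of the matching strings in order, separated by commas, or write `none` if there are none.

i, ii, iii, iv, v, vii, viii

i → match
ii → match
iii → match
iv → match
v → match
vi → no match
vii → match
viii → match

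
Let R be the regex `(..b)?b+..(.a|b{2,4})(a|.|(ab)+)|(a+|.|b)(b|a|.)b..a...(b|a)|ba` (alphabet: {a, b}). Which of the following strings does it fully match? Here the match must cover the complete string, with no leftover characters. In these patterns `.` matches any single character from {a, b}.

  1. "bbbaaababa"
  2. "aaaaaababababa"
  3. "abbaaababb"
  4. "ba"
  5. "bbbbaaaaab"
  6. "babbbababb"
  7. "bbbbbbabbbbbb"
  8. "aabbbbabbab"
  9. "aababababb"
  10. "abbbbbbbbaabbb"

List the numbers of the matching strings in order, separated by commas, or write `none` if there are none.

1, 2, 3, 4, 5, 6, 7, 8, 9, 10

1 → match
2 → match
3 → match
4 → match
5 → match
6 → match
7 → match
8 → match
9 → match
10 → match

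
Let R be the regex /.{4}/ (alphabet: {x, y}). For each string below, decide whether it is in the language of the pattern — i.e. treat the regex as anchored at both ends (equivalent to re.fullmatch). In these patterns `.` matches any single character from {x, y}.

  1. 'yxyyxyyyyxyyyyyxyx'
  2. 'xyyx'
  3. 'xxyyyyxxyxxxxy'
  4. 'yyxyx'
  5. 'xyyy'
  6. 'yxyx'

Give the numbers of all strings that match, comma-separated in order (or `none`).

2, 5, 6

1 → no match
2 → match
3 → no match
4 → no match
5 → match
6 → match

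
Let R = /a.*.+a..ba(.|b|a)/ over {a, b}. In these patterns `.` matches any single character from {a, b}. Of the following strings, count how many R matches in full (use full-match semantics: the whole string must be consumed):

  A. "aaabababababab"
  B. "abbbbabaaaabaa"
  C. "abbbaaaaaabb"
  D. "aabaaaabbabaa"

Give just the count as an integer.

A → match
B → match
C. "abbbaaaaaabb" → no match
D → no match
Total matched: 2

2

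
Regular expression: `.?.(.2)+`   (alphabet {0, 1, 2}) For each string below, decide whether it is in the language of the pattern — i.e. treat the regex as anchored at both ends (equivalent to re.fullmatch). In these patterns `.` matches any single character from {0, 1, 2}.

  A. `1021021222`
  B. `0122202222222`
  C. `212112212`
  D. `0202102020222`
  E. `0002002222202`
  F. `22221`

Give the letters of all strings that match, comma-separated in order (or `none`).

B

A → no match
B → match
C → no match
D → no match
E → no match
F → no match — must end with `2`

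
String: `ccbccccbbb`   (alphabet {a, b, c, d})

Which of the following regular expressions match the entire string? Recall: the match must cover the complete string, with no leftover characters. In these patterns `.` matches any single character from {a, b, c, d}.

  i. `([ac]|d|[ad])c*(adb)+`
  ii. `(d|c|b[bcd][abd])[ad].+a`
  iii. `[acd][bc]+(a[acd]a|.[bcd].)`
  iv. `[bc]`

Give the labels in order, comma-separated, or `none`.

i → no match — must end with `adb`
ii → no match — must end with `a`
iii → match
iv → no match

iii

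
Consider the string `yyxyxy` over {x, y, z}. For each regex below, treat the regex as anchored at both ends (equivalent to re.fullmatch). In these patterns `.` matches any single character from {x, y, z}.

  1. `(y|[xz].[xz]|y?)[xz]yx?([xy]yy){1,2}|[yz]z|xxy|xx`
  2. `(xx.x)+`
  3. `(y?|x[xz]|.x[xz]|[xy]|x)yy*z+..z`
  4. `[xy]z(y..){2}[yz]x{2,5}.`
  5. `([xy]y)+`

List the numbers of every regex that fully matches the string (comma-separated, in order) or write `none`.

1 → no match
2 → no match — must start with `xx`
3 → no match — must end with `z`
4 → no match
5 → match

5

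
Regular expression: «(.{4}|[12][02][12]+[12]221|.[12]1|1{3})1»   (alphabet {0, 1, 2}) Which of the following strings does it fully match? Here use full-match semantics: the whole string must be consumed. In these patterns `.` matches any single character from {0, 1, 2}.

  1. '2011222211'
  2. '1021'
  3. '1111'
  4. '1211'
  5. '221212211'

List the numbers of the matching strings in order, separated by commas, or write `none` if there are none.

1 → match
2 → no match
3 → match
4 → match
5 → match

1, 3, 4, 5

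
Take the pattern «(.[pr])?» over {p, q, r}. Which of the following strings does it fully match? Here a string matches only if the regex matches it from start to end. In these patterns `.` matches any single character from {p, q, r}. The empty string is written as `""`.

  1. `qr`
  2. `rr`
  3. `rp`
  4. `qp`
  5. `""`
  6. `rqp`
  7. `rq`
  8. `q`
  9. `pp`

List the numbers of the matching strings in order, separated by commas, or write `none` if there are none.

1, 2, 3, 4, 5, 9

1 → match
2 → match
3 → match
4 → match
5 → match
6 → no match
7 → no match
8 → no match
9 → match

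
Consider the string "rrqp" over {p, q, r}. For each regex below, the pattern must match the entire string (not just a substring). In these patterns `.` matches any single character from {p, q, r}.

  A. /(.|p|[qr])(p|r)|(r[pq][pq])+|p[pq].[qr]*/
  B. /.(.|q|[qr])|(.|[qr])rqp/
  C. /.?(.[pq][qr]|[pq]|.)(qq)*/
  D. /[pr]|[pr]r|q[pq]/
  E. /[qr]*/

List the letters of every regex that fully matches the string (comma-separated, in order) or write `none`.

B

A → no match
B → match
C → no match
D → no match
E → no match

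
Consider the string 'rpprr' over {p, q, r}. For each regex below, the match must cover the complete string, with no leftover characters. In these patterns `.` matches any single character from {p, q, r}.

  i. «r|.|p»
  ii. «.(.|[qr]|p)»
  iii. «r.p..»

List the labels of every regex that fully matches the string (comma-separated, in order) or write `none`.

i → no match
ii → no match
iii → match

iii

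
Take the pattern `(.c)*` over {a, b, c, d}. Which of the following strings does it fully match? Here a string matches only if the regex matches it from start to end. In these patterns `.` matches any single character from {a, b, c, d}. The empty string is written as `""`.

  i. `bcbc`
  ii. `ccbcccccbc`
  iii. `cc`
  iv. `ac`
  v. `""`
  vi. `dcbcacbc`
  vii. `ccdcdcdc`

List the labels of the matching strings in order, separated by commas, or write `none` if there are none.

i → match
ii → match
iii → match
iv → match
v → match
vi → match
vii → match

i, ii, iii, iv, v, vi, vii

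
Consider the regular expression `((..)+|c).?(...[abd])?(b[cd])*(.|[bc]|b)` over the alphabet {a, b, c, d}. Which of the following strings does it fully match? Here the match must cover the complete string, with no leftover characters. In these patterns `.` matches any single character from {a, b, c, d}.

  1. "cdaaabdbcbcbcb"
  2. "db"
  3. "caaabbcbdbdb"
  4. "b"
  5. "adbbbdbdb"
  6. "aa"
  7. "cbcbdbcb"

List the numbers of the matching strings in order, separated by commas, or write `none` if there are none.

1, 3, 5, 7

1 → match
2 → no match
3 → match
4 → no match
5 → match
6 → no match
7 → match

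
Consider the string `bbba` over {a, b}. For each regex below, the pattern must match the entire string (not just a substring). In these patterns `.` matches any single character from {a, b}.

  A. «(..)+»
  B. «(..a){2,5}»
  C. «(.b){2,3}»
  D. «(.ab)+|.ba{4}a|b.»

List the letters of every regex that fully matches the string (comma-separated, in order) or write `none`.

A

A → match
B → no match
C → no match — must end with `b`
D → no match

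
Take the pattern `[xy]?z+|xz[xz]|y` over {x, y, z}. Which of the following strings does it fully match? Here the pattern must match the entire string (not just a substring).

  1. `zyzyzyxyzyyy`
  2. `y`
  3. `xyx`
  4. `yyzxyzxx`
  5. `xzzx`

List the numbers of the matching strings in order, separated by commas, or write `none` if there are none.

2

1 → no match
2 → match
3 → no match
4 → no match
5 → no match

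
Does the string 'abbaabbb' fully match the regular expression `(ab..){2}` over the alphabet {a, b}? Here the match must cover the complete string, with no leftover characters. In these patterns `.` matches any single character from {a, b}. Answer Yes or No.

Yes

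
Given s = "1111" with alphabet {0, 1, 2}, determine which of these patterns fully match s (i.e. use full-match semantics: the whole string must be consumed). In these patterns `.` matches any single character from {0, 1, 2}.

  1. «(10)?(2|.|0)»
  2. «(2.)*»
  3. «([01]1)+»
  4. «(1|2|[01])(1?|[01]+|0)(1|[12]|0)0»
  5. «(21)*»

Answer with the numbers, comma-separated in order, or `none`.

1 → no match
2 → no match
3 → match
4 → no match — must end with "0"
5 → no match

3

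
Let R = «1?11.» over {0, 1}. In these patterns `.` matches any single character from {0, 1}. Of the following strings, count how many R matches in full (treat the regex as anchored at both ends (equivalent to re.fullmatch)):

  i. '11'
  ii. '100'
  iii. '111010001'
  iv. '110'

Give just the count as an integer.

1

i → no match
ii → no match
iii → no match
iv → match
Total matched: 1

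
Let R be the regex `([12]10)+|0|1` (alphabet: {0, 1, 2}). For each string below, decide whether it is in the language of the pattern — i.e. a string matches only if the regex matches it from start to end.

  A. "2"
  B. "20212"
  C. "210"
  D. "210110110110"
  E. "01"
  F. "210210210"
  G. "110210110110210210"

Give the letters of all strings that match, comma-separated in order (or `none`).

C, D, F, G

A → no match
B → no match
C → match
D → match
E → no match
F → match
G → match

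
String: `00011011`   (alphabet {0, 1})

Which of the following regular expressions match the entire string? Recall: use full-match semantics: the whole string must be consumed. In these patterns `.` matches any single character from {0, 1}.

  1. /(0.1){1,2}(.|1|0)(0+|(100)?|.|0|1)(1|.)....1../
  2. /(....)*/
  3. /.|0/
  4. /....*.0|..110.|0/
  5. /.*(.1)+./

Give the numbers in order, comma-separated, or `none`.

2, 5

1 → no match
2 → match
3 → no match
4 → no match
5 → match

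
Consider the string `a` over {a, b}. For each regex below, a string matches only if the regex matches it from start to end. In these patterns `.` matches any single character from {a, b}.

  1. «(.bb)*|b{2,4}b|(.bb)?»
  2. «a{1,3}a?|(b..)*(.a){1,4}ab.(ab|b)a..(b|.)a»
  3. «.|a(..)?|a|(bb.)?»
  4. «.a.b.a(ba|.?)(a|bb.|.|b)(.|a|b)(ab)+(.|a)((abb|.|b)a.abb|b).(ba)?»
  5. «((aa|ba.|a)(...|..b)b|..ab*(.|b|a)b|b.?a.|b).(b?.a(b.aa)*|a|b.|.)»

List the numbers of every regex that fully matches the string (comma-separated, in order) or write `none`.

2, 3

1 → no match
2 → match
3 → match
4 → no match
5 → no match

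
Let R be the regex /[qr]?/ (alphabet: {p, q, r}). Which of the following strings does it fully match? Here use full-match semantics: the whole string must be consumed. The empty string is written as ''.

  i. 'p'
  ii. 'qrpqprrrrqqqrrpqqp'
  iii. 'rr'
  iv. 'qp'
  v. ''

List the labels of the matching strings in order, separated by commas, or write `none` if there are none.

v

i → no match
ii → no match
iii → no match
iv → no match
v → match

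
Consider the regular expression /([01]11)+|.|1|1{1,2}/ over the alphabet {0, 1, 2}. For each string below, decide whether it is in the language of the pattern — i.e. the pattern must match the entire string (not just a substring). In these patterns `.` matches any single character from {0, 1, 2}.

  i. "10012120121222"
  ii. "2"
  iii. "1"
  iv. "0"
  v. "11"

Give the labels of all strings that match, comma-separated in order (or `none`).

i → no match
ii → match
iii → match
iv → match
v → match

ii, iii, iv, v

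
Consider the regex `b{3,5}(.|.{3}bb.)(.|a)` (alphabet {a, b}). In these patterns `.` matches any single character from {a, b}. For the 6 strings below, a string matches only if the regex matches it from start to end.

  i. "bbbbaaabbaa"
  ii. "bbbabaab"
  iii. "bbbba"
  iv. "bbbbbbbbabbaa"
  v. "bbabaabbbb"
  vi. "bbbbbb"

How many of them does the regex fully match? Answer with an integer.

i → match
ii → no match
iii → match
iv → no match
v → no match
vi → match
Total matched: 3

3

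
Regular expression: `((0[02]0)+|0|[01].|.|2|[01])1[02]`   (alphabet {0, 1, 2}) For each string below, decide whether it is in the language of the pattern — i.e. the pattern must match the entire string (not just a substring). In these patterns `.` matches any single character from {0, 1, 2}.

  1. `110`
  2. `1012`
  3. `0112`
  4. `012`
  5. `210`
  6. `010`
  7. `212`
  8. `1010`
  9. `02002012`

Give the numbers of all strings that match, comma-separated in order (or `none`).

1 → match
2 → match
3 → match
4 → match
5 → match
6 → match
7 → match
8 → match
9 → match

1, 2, 3, 4, 5, 6, 7, 8, 9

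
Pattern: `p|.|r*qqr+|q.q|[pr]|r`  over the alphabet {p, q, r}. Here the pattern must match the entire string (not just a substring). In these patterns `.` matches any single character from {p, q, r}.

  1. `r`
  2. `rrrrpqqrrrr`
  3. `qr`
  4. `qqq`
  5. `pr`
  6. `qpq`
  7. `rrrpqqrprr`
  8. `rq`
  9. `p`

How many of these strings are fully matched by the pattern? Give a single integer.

4

1. `r` → match
2. `rrrrpqqrrrr` → no match
3. `qr` → no match
4. `qqq` → match
5. `pr` → no match
6. `qpq` → match
7. `rrrpqqrprr` → no match
8. `rq` → no match
9. `p` → match
Total matched: 4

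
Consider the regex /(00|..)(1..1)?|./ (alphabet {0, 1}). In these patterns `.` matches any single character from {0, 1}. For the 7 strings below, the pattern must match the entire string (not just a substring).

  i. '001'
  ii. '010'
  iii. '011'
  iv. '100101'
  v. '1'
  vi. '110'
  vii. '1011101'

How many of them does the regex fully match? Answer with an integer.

1

i. '001' → no match
ii. '010' → no match
iii. '011' → no match
iv. '100101' → no match
v. '1' → match
vi. '110' → no match
vii. '1011101' → no match
Total matched: 1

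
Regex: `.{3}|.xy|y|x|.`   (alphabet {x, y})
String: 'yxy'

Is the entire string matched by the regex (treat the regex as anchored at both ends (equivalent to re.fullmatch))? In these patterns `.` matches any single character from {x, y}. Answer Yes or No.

Yes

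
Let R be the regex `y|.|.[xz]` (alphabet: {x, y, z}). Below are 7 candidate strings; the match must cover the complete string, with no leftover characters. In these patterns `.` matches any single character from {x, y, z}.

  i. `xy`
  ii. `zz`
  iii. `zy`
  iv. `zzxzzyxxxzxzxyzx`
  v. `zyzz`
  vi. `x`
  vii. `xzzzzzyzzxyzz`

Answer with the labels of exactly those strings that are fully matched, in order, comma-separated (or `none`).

i → no match
ii → match
iii → no match
iv → no match
v → no match
vi → match
vii → no match

ii, vi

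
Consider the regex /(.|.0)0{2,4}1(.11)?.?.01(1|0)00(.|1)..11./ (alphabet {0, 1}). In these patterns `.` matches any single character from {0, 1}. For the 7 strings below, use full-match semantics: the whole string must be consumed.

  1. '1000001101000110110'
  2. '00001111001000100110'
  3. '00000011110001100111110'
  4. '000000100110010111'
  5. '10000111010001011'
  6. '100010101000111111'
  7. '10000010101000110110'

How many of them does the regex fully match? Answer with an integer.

5

1 → match
2 → match
3 → match
4 → no match
5 → no match
6 → match
7 → match
Total matched: 5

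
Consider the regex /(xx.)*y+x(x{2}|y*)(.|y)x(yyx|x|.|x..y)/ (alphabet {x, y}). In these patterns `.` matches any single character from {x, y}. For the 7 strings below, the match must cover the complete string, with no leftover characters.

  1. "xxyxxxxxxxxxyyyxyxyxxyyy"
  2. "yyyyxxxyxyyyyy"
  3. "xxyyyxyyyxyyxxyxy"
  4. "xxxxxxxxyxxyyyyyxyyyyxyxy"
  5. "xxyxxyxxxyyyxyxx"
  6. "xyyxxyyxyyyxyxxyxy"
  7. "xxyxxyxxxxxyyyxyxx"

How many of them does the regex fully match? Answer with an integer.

2

1 → no match
2 → no match
3 → no match
4 → no match
5 → match
6 → no match
7 → match
Total matched: 2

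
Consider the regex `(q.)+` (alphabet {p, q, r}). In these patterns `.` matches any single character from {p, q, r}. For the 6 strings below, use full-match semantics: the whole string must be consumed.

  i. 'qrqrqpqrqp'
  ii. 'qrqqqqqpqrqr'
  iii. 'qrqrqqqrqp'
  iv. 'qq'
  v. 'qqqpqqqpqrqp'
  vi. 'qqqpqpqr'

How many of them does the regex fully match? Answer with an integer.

6

i. 'qrqrqpqrqp' → match
ii. 'qrqqqqqpqrqr' → match
iii. 'qrqrqqqrqp' → match
iv. 'qq' → match
v. 'qqqpqqqpqrqp' → match
vi. 'qqqpqpqr' → match
Total matched: 6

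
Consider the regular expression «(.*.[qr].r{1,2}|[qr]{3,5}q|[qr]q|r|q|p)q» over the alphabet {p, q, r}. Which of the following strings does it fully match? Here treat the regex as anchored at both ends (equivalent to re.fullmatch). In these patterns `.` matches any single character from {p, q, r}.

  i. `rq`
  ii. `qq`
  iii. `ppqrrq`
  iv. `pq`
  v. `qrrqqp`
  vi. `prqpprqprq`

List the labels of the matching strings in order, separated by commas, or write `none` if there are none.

i, ii, iii, iv, vi

i → match
ii → match
iii → match
iv → match
v → no match — must end with `q`
vi → match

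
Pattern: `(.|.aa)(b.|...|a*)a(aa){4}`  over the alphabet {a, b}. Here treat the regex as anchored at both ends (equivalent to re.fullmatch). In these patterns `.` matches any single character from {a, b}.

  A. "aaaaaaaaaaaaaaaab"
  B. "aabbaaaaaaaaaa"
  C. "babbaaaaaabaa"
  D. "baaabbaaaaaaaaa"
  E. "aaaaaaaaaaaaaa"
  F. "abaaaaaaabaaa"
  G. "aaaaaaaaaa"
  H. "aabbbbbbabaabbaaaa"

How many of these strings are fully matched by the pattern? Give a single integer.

3

A → no match — must end with "aa"
B → no match
C → no match
D → match
E → match
F → no match
G. "aaaaaaaaaa" → match
H → no match
Total matched: 3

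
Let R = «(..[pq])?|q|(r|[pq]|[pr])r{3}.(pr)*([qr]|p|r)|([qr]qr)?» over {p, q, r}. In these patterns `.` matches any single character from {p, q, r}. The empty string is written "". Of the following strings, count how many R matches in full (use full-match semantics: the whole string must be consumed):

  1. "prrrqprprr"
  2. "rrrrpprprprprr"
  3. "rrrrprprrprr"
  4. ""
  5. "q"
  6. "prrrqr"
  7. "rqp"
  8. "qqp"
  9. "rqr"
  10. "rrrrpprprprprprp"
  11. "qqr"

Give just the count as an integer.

10

1 → match
2 → match
3 → no match
4 → match
5 → match
6 → match
7 → match
8 → match
9 → match
10 → match
11 → match
Total matched: 10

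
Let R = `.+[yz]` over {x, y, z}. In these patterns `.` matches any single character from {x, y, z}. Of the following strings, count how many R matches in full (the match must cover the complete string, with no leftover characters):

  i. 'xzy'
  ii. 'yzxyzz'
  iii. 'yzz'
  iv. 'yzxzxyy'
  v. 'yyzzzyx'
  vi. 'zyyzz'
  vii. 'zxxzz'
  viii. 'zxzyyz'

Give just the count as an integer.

7

i → match
ii → match
iii → match
iv → match
v → no match
vi → match
vii → match
viii → match
Total matched: 7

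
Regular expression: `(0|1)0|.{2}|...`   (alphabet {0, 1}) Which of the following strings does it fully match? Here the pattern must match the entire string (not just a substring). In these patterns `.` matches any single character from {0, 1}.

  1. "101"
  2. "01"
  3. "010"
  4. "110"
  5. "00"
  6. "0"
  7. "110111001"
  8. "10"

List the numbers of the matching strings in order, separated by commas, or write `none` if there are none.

1 → match
2 → match
3 → match
4 → match
5 → match
6 → no match
7 → no match
8 → match

1, 2, 3, 4, 5, 8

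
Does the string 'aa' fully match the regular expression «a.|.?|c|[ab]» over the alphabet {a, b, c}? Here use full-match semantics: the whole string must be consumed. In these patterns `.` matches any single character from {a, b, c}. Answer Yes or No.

Yes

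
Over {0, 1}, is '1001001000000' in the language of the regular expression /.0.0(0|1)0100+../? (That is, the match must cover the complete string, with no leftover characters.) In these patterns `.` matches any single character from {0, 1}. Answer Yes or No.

No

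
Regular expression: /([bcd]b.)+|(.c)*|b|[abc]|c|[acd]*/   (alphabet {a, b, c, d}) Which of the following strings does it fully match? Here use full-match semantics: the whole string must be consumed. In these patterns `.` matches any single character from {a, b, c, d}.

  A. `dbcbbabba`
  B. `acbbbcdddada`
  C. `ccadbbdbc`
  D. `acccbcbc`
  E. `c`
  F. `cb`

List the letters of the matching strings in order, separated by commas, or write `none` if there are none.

A, D, E

A → match
B → no match
C → no match
D → match
E → match
F → no match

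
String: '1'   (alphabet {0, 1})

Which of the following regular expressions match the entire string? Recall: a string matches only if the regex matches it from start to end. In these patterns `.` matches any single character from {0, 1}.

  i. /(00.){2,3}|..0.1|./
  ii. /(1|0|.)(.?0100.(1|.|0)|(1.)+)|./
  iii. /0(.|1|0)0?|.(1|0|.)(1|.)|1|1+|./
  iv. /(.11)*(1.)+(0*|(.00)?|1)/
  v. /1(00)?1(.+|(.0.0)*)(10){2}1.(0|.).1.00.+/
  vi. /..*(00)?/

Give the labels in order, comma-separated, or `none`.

i, ii, iii, vi

i → match
ii → match
iii → match
iv → no match
v → no match
vi → match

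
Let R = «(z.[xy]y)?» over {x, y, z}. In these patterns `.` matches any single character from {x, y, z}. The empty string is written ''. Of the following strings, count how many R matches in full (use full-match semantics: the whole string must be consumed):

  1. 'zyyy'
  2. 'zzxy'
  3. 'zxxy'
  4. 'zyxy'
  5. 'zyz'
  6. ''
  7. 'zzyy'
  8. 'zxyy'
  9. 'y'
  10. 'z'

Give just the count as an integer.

1. 'zyyy' → match
2. 'zzxy' → match
3. 'zxxy' → match
4. 'zyxy' → match
5. 'zyz' → no match
6. '' → match
7. 'zzyy' → match
8. 'zxyy' → match
9. 'y' → no match
10. 'z' → no match
Total matched: 7

7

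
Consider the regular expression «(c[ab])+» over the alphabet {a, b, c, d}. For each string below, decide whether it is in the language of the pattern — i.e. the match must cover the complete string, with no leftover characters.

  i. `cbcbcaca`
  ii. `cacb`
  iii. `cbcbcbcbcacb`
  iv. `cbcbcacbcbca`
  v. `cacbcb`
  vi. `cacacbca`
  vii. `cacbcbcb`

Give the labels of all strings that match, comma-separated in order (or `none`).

i, ii, iii, iv, v, vi, vii

i → match
ii → match
iii → match
iv → match
v → match
vi → match
vii → match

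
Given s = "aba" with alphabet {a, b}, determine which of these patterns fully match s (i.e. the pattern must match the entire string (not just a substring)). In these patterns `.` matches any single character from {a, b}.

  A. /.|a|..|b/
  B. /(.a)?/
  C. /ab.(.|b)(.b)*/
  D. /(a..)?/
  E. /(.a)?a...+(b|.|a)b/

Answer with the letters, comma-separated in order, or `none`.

A → no match
B → no match
C → no match
D → match
E → no match — must end with "b"

D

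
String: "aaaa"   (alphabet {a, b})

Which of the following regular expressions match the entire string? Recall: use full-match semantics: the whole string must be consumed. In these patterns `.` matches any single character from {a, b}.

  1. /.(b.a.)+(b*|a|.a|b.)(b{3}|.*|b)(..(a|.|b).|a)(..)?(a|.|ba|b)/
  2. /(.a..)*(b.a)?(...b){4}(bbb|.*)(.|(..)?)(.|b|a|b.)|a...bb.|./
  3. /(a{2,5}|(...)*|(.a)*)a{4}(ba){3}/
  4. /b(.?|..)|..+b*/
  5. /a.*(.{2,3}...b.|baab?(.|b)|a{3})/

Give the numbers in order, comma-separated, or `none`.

4, 5

1 → no match
2 → no match
3 → no match — must end with "ba"
4 → match
5 → match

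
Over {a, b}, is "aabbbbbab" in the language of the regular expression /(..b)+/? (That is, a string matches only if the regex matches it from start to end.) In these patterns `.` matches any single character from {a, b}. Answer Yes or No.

Yes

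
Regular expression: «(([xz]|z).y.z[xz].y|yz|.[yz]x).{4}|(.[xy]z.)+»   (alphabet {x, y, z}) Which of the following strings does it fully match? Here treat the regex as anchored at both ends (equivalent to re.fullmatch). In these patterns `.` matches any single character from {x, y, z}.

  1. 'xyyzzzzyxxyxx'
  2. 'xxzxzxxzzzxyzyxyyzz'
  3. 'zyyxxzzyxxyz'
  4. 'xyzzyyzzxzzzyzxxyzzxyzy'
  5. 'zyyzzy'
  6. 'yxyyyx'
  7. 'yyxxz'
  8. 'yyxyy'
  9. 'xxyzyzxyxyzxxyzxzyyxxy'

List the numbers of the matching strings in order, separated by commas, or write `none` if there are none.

1 → no match
2 → no match
3 → no match
4 → no match
5 → no match
6 → no match
7 → no match
8 → no match
9 → no match

none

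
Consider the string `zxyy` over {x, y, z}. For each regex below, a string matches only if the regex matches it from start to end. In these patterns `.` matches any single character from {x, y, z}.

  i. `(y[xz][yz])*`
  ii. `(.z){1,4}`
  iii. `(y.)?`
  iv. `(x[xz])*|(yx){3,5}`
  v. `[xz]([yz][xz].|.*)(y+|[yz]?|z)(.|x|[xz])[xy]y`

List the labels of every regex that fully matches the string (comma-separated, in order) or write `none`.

i → no match
ii → no match — must end with `z`
iii → no match
iv → no match
v → match

v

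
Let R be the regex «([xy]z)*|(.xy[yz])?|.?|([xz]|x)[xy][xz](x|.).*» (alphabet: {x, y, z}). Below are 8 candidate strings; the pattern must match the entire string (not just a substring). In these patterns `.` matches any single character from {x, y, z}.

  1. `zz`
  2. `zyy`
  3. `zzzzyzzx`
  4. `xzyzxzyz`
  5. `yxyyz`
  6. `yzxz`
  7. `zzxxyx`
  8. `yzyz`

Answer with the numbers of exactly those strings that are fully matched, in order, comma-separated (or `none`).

1. `zz` → no match
2. `zyy` → no match
3. `zzzzyzzx` → no match
4. `xzyzxzyz` → match
5. `yxyyz` → no match
6. `yzxz` → match
7. `zzxxyx` → no match
8. `yzyz` → match

4, 6, 8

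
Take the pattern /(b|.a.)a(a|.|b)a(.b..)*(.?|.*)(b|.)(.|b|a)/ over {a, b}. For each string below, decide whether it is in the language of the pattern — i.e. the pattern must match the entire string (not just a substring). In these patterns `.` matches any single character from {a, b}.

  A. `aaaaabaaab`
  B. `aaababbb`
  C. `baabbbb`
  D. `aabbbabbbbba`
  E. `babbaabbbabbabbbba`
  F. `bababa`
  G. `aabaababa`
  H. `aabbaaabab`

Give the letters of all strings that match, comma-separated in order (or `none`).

F

A → no match
B → no match
C → no match
D → no match
E → no match
F → match
G → no match
H → no match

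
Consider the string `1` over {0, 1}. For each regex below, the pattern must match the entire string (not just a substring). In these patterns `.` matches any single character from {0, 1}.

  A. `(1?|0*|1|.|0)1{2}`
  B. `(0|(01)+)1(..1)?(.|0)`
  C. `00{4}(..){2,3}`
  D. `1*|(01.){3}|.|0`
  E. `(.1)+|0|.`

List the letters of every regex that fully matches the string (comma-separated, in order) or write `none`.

A → no match
B → no match
C → no match — must start with `00`
D → match
E → match

D, E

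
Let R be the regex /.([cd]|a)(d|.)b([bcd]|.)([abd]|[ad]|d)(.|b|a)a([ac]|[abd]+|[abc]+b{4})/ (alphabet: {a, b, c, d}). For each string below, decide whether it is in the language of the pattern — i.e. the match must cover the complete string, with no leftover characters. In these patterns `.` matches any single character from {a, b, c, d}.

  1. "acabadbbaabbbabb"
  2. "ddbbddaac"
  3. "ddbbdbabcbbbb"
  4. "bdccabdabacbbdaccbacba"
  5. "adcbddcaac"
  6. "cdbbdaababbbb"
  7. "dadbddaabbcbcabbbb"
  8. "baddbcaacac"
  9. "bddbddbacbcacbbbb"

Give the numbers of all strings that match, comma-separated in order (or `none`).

1 → no match
2 → match
3 → no match
4 → no match
5 → no match
6 → no match
7 → match
8 → no match
9 → match

2, 7, 9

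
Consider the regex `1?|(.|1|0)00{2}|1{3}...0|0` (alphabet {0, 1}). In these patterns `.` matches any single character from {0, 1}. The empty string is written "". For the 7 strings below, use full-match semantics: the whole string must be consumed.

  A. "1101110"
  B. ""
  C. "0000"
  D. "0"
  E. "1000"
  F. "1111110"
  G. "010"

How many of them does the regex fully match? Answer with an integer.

A → no match
B → match
C → match
D → match
E → match
F → match
G → no match
Total matched: 5

5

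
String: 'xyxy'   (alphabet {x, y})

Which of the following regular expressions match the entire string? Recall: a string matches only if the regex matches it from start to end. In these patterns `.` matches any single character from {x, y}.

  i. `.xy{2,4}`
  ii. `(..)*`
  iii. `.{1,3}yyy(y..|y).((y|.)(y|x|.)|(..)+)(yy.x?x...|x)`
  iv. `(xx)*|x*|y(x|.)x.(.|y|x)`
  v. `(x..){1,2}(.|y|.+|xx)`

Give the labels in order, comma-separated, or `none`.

i → no match
ii → match
iii → no match
iv → no match
v → match

ii, v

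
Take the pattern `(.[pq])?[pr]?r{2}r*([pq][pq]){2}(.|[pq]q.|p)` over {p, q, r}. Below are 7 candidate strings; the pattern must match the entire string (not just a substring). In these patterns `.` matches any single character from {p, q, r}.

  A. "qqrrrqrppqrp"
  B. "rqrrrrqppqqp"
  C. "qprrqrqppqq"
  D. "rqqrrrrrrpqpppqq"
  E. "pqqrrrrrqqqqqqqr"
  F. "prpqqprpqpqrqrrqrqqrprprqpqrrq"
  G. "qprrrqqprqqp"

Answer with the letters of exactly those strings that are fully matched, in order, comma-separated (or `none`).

A → no match
B → no match
C → no match
D → no match
E → no match
F → no match
G → no match

none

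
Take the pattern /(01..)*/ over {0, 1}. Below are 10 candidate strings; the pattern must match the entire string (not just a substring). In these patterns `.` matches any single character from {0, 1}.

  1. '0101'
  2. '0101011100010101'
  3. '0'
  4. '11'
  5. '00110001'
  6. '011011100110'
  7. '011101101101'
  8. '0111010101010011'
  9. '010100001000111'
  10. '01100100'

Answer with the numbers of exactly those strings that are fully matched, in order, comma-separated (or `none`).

1, 10

1 → match
2 → no match
3 → no match
4 → no match
5 → no match
6 → no match
7 → no match
8 → no match
9 → no match
10 → match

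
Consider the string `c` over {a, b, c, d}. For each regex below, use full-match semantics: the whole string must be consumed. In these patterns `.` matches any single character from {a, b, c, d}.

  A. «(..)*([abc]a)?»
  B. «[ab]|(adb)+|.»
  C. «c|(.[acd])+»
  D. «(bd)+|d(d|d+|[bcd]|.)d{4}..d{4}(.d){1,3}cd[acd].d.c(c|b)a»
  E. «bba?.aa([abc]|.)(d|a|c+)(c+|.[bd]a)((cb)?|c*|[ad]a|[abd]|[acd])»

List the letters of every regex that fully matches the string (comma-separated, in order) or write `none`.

A → no match
B → match
C → match
D → no match
E → no match — must start with `bb`

B, C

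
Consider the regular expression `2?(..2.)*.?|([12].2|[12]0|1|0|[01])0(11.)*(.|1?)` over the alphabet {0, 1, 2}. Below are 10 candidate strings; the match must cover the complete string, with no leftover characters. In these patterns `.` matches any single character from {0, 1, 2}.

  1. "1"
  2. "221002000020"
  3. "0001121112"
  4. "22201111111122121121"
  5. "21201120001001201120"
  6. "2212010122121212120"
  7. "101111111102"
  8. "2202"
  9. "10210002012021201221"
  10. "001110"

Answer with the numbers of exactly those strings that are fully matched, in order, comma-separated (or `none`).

1. "1" → match
2. "221002000020" → no match
3. "0001121112" → no match
4 → no match
5 → no match
6 → no match
7. "101111111102" → match
8. "2202" → no match
9 → no match
10. "001110" → match

1, 7, 10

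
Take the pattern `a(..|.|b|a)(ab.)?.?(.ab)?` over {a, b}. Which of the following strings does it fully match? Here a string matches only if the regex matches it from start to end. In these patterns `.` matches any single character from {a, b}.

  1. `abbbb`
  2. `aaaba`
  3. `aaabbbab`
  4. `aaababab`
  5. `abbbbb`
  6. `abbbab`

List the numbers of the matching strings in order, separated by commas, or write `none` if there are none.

1. `abbbb` → no match
2. `aaaba` → match
3. `aaabbbab` → match
4. `aaababab` → match
5. `abbbbb` → no match
6. `abbbab` → match

2, 3, 4, 6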